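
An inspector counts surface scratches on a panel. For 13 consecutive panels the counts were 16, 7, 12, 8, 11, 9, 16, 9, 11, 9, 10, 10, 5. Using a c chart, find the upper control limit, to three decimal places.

c̄ = (16 + 7 + 12 + 8 + 11 + 9 + 16 + 9 + 11 + 9 + 10 + 10 + 5) / 13 = 133 / 13 = 10.2308
UCL = c̄ + 3√c̄ = 10.2308 + 3 × √10.2308 = 10.2308 + 3 × 3.1986 = 19.8264

19.826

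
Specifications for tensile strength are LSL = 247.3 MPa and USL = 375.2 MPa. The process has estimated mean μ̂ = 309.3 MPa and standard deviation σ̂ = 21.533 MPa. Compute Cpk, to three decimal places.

Cpu = (USL − μ̂) / (3σ̂) = (375.2 − 309.3) / (3 × 21.533) = 1.0201; Cpl = (μ̂ − LSL) / (3σ̂) = (309.3 − 247.3) / (3 × 21.533) = 0.9598; Cpk = min(Cpu, Cpl) = 0.9598

0.960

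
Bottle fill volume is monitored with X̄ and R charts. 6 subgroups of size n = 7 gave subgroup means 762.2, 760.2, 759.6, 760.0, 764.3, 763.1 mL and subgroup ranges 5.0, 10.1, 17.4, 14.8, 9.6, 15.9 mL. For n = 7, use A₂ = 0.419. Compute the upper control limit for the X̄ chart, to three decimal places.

X̄̄ = (762.2 + 760.2 + 759.6 + 760.0 + 764.3 + 763.1) / 6 = 4569.4000 / 6 = 761.5667
R̄ = (5.0 + 10.1 + 17.4 + 14.8 + 9.6 + 15.9) / 6 = 72.8000 / 6 = 12.1333
UCL = X̄̄ + A₂·R̄ = 761.5667 + 0.419 × 12.1333 = 766.6505

766.651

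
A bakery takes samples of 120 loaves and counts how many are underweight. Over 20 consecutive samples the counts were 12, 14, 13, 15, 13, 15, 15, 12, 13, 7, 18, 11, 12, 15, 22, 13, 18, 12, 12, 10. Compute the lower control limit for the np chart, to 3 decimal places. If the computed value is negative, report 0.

3.182

p̄ = Σdᵢ / (k·n) = 272 / (20 × 120) = 0.11333
LCL = np̄ − 3·√(np̄(1−p̄)) = 13.6000 − 3 × 3.4726 = 3.1823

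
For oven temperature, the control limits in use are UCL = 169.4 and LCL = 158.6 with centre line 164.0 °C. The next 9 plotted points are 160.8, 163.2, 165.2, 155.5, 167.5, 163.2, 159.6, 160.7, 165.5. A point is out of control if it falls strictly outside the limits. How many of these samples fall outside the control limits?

1

Compare each point to [158.6, 169.4]: sample 4 = 155.5 < LCL.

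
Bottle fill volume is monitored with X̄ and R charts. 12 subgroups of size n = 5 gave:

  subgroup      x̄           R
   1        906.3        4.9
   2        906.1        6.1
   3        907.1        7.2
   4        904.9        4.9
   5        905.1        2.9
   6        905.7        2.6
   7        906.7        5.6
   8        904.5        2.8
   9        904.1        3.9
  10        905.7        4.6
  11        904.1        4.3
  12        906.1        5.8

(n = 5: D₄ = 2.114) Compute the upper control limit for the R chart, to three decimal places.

R̄ = (4.9 + 6.1 + 7.2 + 4.9 + 2.9 + 2.6 + 5.6 + 2.8 + 3.9 + 4.6 + 4.3 + 5.8) / 12 = 55.6000 / 12 = 4.6333
UCL_R = D₄·R̄ = 2.114 × 4.6333 = 9.7949

9.795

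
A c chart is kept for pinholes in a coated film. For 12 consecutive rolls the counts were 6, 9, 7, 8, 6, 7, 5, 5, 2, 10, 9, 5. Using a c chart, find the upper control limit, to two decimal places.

c̄ = (6 + 9 + 7 + 8 + 6 + 7 + 5 + 5 + 2 + 10 + 9 + 5) / 12 = 79 / 12 = 6.5833
UCL = c̄ + 3√c̄ = 6.5833 + 3 × √6.5833 = 6.5833 + 3 × 2.5658 = 14.2807

14.28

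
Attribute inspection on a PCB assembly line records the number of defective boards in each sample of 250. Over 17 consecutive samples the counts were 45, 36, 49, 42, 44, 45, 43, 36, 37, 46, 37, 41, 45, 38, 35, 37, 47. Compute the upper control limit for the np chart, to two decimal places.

58.98

p̄ = Σdᵢ / (k·n) = 703 / (17 × 250) = 0.16541
UCL = np̄ + 3·√(np̄(1−p̄)) = 41.3529 + 3 × √(41.3529×0.83459) = 41.3529 + 3 × 5.8747 = 58.9772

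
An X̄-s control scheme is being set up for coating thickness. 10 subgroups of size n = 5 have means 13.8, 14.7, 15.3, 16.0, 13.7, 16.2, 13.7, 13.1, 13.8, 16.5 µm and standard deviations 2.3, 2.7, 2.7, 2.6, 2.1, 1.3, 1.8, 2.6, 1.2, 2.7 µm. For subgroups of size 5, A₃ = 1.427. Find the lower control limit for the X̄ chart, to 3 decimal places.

X̄̄ = (13.8 + 14.7 + 15.3 + 16.0 + 13.7 + 16.2 + 13.7 + 13.1 + 13.8 + 16.5) / 10 = 14.6800
s̄ = (2.3 + 2.7 + 2.7 + 2.6 + 2.1 + 1.3 + 1.8 + 2.6 + 1.2 + 2.7) / 10 = 2.2000
LCL = X̄̄ − A₃·s̄ = 14.6800 − 1.427 × 2.2000 = 11.5406

11.541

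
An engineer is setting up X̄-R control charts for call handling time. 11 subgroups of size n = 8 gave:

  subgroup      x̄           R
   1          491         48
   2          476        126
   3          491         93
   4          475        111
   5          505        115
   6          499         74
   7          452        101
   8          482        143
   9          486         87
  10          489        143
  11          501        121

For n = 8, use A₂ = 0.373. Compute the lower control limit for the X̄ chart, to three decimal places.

X̄̄ = (491 + 476 + 491 + 475 + 505 + 499 + 452 + 482 + 486 + 489 + 501) / 11 = 5347.0000 / 11 = 486.0909
R̄ = (48 + 126 + 93 + 111 + 115 + 74 + 101 + 143 + 87 + 143 + 121) / 11 = 1162.0000 / 11 = 105.6364
LCL = X̄̄ − A₂·R̄ = 486.0909 − 0.373 × 105.6364 = 446.6885

446.689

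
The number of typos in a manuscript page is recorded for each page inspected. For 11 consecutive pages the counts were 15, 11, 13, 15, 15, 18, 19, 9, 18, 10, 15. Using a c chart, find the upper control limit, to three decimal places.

c̄ = (15 + 11 + 13 + 15 + 15 + 18 + 19 + 9 + 18 + 10 + 15) / 11 = 158 / 11 = 14.3636
UCL = c̄ + 3√c̄ = 14.3636 + 3 × √14.3636 = 14.3636 + 3 × 3.7899 = 25.7335

25.733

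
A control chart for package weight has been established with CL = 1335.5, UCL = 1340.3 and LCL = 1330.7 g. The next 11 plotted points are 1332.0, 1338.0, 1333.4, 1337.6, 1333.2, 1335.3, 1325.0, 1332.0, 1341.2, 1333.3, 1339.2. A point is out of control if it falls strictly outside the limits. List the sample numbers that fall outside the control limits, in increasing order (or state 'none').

Compare each point to [1330.7, 1340.3]: sample 7 = 1325.0 < LCL; sample 9 = 1341.2 > UCL.

7, 9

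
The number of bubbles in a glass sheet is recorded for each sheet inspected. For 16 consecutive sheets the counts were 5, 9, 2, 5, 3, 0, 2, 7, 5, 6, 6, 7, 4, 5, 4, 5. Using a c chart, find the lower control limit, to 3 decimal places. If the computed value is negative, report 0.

c̄ = (5 + 9 + 2 + 5 + 3 + 0 + 2 + 7 + 5 + 6 + 6 + 7 + 4 + 5 + 4 + 5) / 16 = 75 / 16 = 4.6875
LCL = c̄ − 3√c̄ = 4.6875 − 3 × 2.1651 = -1.8077 → 0 (cannot be negative)

0.000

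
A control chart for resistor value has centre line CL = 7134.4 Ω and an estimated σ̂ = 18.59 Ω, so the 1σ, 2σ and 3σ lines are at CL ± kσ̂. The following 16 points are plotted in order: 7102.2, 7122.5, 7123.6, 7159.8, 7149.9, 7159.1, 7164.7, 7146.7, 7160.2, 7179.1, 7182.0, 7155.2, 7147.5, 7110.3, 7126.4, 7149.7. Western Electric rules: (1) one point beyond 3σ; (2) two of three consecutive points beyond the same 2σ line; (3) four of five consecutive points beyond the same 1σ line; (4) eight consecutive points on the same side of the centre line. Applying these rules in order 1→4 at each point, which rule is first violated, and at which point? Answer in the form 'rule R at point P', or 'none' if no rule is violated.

Zone of each point (C = within 1σ̂, B = 1σ̂–2σ̂, A = 2σ̂–3σ̂, * = beyond 3σ̂; sign = side of CL): 1:-B, 2:-C, 3:-C, 4:+B, 5:+C, 6:+B, 7:+B, 8:+C, 9:+B, 10:+A, 11:+A, 12:+B, 13:+C, 14:-B, 15:-C, 16:+C
Rule 3 (four of five consecutive points beyond the same 1σ limit) is satisfied at point 10.

rule 3 at point 10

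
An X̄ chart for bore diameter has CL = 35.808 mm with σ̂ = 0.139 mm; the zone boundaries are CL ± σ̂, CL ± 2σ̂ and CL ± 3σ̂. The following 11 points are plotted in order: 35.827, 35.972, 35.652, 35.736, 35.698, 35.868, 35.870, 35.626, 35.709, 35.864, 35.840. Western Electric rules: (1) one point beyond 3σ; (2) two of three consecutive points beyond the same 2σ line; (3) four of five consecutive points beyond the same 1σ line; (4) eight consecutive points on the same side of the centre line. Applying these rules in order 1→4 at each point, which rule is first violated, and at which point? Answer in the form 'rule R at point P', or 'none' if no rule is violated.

none

Zone of each point (C = within 1σ̂, B = 1σ̂–2σ̂, A = 2σ̂–3σ̂, * = beyond 3σ̂; sign = side of CL): 1:+C, 2:+B, 3:-B, 4:-C, 5:-C, 6:+C, 7:+C, 8:-B, 9:-C, 10:+C, 11:+C
No rule fires across all 11 points.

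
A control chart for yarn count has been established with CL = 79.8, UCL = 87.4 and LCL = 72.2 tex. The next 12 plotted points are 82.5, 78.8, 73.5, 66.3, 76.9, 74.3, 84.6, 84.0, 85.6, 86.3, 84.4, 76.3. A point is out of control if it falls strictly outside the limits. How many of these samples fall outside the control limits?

1

Compare each point to [72.2, 87.4]: sample 4 = 66.3 < LCL.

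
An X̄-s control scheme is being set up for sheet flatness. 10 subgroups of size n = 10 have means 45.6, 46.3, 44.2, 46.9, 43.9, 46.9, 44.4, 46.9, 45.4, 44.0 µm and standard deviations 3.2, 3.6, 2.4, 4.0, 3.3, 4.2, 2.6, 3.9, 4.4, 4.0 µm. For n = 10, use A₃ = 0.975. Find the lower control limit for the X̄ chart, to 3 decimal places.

41.979

X̄̄ = (45.6 + 46.3 + 44.2 + 46.9 + 43.9 + 46.9 + 44.4 + 46.9 + 45.4 + 44.0) / 10 = 45.4500
s̄ = (3.2 + 3.6 + 2.4 + 4.0 + 3.3 + 4.2 + 2.6 + 3.9 + 4.4 + 4.0) / 10 = 3.5600
LCL = X̄̄ − A₃·s̄ = 45.4500 − 0.975 × 3.5600 = 41.9790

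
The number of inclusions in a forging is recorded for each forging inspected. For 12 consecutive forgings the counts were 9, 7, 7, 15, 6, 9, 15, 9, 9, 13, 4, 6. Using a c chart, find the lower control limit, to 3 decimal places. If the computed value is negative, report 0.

0.042

c̄ = (9 + 7 + 7 + 15 + 6 + 9 + 15 + 9 + 9 + 13 + 4 + 6) / 12 = 109 / 12 = 9.0833
LCL = c̄ − 3√c̄ = 9.0833 − 3 × 3.0139 = 0.0418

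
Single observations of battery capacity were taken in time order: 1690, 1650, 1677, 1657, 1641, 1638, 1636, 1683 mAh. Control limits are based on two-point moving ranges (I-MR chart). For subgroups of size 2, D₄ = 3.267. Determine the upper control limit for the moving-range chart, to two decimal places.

Moving ranges: 40, 27, 20, 16, 3, 2, 47; M̄R̄ = 155.0000 / 7 = 22.1429
UCL_MR = D₄·M̄R̄ = 3.267 × 22.1429 = 72.3407

72.34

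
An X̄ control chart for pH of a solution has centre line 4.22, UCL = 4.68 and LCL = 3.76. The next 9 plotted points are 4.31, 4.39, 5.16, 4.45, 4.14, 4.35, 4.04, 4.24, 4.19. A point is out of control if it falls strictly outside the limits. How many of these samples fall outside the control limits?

1

Compare each point to [3.76, 4.68]: sample 3 = 5.16 > UCL.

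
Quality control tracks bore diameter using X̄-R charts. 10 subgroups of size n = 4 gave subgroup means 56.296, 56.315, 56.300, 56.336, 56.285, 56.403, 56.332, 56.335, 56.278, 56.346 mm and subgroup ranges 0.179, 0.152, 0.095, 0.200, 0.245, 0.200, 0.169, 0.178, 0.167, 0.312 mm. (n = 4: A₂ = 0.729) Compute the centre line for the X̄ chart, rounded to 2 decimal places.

56.32

X̄̄ = (56.296 + 56.315 + 56.300 + 56.336 + 56.285 + 56.403 + 56.332 + 56.335 + 56.278 + 56.346) / 10 = 563.2260 / 10 = 56.3226
CL = X̄̄ = 56.3226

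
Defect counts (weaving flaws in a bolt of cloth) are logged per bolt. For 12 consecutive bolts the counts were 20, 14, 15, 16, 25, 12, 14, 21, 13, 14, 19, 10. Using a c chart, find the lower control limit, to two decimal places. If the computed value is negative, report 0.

c̄ = (20 + 14 + 15 + 16 + 25 + 12 + 14 + 21 + 13 + 14 + 19 + 10) / 12 = 193 / 12 = 16.0833
LCL = c̄ − 3√c̄ = 16.0833 − 3 × 4.0104 = 4.0521

4.05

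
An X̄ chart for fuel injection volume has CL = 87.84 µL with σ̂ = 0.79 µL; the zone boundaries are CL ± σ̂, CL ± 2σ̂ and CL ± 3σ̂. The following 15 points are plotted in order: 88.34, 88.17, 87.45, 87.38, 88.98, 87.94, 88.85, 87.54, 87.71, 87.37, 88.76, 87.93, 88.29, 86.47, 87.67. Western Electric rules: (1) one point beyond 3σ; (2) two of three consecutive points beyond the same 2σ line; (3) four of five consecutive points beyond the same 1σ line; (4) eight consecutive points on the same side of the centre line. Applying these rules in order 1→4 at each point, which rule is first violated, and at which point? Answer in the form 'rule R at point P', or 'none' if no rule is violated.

none

Zone of each point (C = within 1σ̂, B = 1σ̂–2σ̂, A = 2σ̂–3σ̂, * = beyond 3σ̂; sign = side of CL): 1:+C, 2:+C, 3:-C, 4:-C, 5:+B, 6:+C, 7:+B, 8:-C, 9:-C, 10:-C, 11:+B, 12:+C, 13:+C, 14:-B, 15:-C
No rule fires across all 15 points.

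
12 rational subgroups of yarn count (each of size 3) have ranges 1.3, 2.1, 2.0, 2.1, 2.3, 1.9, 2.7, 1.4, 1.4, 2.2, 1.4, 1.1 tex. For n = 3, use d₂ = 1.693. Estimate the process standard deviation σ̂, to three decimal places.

R̄ = (1.3 + 2.1 + 2.0 + 2.1 + 2.3 + 1.9 + 2.7 + 1.4 + 1.4 + 2.2 + 1.4 + 1.1) / 12 = 1.8250
σ̂ = R̄ / d₂ = 1.8250 / 1.693 = 1.0780

1.078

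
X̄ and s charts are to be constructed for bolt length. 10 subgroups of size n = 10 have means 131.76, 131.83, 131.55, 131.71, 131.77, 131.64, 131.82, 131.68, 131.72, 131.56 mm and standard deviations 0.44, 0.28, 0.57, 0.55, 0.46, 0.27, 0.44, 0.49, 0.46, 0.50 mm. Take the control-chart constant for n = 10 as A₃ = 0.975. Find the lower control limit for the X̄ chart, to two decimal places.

X̄̄ = (131.76 + 131.83 + 131.55 + 131.71 + 131.77 + 131.64 + 131.82 + 131.68 + 131.72 + 131.56) / 10 = 131.7040
s̄ = (0.44 + 0.28 + 0.57 + 0.55 + 0.46 + 0.27 + 0.44 + 0.49 + 0.46 + 0.50) / 10 = 0.4460
LCL = X̄̄ − A₃·s̄ = 131.7040 − 0.975 × 0.4460 = 131.2691

131.27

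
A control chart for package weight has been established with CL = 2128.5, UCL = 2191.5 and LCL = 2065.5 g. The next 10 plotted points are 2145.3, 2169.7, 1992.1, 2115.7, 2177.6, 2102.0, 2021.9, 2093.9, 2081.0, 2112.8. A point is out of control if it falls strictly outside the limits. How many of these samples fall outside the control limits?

Compare each point to [2065.5, 2191.5]: sample 3 = 1992.1 < LCL; sample 7 = 2021.9 < LCL.

2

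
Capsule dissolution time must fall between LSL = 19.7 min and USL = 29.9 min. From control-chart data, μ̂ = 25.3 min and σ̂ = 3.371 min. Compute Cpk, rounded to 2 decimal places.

Cpu = (USL − μ̂) / (3σ̂) = (29.9 − 25.3) / (3 × 3.371) = 0.4549; Cpl = (μ̂ − LSL) / (3σ̂) = (25.3 − 19.7) / (3 × 3.371) = 0.5537; Cpk = min(Cpu, Cpl) = 0.4549

0.45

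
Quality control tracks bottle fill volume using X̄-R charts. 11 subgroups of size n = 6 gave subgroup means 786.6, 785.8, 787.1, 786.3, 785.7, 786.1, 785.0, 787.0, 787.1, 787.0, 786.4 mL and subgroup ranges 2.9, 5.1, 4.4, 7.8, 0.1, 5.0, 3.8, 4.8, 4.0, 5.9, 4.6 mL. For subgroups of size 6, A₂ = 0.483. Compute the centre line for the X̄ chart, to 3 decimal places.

X̄̄ = (786.6 + 785.8 + 787.1 + 786.3 + 785.7 + 786.1 + 785.0 + 787.0 + 787.1 + 787.0 + 786.4) / 11 = 8650.1000 / 11 = 786.3727
CL = X̄̄ = 786.3727

786.373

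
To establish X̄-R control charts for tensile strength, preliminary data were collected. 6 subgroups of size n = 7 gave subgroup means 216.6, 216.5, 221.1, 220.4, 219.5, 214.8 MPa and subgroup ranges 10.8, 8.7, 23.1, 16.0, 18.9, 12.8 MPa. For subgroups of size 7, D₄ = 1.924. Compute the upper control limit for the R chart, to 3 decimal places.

R̄ = (10.8 + 8.7 + 23.1 + 16.0 + 18.9 + 12.8) / 6 = 90.3000 / 6 = 15.0500
UCL_R = D₄·R̄ = 1.924 × 15.0500 = 28.9562

28.956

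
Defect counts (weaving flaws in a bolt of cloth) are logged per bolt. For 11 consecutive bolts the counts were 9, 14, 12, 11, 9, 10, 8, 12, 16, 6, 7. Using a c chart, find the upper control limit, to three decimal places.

20.021

c̄ = (9 + 14 + 12 + 11 + 9 + 10 + 8 + 12 + 16 + 6 + 7) / 11 = 114 / 11 = 10.3636
UCL = c̄ + 3√c̄ = 10.3636 + 3 × √10.3636 = 10.3636 + 3 × 3.2193 = 20.0214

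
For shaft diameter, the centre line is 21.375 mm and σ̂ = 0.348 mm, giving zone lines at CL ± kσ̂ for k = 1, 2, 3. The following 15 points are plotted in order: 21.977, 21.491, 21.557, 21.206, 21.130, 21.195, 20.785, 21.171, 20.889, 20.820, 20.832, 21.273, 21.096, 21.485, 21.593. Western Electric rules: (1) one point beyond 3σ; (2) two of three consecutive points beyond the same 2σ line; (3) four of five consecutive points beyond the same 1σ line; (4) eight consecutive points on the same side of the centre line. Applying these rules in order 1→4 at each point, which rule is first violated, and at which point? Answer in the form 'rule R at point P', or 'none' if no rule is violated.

Zone of each point (C = within 1σ̂, B = 1σ̂–2σ̂, A = 2σ̂–3σ̂, * = beyond 3σ̂; sign = side of CL): 1:+B, 2:+C, 3:+C, 4:-C, 5:-C, 6:-C, 7:-B, 8:-C, 9:-B, 10:-B, 11:-B, 12:-C, 13:-C, 14:+C, 15:+C
Rule 3 (four of five consecutive points beyond the same 1σ limit) is satisfied at point 11.

rule 3 at point 11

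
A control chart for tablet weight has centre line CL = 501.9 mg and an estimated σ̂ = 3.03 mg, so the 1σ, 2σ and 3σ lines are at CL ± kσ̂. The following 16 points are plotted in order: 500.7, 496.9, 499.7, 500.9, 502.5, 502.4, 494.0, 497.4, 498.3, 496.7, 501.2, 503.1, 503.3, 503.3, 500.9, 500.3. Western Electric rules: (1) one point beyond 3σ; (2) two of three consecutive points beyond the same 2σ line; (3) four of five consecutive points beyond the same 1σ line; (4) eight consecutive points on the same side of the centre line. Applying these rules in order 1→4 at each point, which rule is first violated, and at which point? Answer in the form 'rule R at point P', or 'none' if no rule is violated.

rule 3 at point 10

Zone of each point (C = within 1σ̂, B = 1σ̂–2σ̂, A = 2σ̂–3σ̂, * = beyond 3σ̂; sign = side of CL): 1:-C, 2:-B, 3:-C, 4:-C, 5:+C, 6:+C, 7:-A, 8:-B, 9:-B, 10:-B, 11:-C, 12:+C, 13:+C, 14:+C, 15:-C, 16:-C
Rule 3 (four of five consecutive points beyond the same 1σ limit) is satisfied at point 10.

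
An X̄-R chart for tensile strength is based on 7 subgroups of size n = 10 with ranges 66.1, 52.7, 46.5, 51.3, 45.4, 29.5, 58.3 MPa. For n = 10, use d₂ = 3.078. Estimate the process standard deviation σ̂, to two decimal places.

R̄ = (66.1 + 52.7 + 46.5 + 51.3 + 45.4 + 29.5 + 58.3) / 7 = 49.9714
σ̂ = R̄ / d₂ = 49.9714 / 3.078 = 16.2350

16.24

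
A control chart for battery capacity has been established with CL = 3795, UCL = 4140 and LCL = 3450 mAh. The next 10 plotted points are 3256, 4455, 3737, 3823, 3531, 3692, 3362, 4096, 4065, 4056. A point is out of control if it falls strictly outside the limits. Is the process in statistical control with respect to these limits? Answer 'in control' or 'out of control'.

Compare each point to [3450, 4140]: sample 1 = 3256 < LCL; sample 2 = 4455 > UCL; sample 7 = 3362 < LCL.

out of control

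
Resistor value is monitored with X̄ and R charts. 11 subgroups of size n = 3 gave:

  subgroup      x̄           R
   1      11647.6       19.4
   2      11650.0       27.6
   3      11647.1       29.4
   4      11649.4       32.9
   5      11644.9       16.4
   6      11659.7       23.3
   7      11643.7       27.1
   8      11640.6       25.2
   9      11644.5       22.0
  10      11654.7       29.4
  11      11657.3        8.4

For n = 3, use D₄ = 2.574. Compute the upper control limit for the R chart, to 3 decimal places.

R̄ = (19.4 + 27.6 + 29.4 + 32.9 + 16.4 + 23.3 + 27.1 + 25.2 + 22.0 + 29.4 + 8.4) / 11 = 261.1000 / 11 = 23.7364
UCL_R = D₄·R̄ = 2.574 × 23.7364 = 61.0974

61.097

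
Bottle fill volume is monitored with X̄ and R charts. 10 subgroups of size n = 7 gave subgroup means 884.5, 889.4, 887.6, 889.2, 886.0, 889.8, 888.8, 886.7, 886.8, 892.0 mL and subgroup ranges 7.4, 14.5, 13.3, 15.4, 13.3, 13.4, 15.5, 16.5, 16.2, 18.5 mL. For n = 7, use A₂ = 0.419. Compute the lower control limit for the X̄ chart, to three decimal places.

882.046

X̄̄ = (884.5 + 889.4 + 887.6 + 889.2 + 886.0 + 889.8 + 888.8 + 886.7 + 886.8 + 892.0) / 10 = 8880.8000 / 10 = 888.0800
R̄ = (7.4 + 14.5 + 13.3 + 15.4 + 13.3 + 13.4 + 15.5 + 16.5 + 16.2 + 18.5) / 10 = 144.0000 / 10 = 14.4000
LCL = X̄̄ − A₂·R̄ = 888.0800 − 0.419 × 14.4000 = 882.0464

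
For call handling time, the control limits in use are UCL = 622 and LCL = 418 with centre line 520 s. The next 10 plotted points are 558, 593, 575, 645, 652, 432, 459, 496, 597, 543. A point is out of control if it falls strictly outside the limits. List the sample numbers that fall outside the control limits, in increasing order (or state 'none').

4, 5

Compare each point to [418, 622]: sample 4 = 645 > UCL; sample 5 = 652 > UCL.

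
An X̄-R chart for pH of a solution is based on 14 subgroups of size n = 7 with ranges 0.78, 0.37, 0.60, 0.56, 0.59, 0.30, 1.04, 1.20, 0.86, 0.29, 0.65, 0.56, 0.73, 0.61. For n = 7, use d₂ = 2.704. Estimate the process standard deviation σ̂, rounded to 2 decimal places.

R̄ = (0.78 + 0.37 + 0.60 + 0.56 + 0.59 + 0.30 + 1.04 + 1.20 + 0.86 + 0.29 + 0.65 + 0.56 + 0.73 + 0.61) / 14 = 0.6529
σ̂ = R̄ / d₂ = 0.6529 / 2.704 = 0.2414

0.24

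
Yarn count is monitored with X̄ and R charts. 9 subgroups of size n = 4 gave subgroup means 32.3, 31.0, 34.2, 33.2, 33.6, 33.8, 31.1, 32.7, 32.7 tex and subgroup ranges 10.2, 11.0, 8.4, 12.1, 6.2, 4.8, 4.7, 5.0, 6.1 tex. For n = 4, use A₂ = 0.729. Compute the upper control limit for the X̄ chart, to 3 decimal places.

38.282

X̄̄ = (32.3 + 31.0 + 34.2 + 33.2 + 33.6 + 33.8 + 31.1 + 32.7 + 32.7) / 9 = 294.6000 / 9 = 32.7333
R̄ = (10.2 + 11.0 + 8.4 + 12.1 + 6.2 + 4.8 + 4.7 + 5.0 + 6.1) / 9 = 68.5000 / 9 = 7.6111
UCL = X̄̄ + A₂·R̄ = 32.7333 + 0.729 × 7.6111 = 38.2818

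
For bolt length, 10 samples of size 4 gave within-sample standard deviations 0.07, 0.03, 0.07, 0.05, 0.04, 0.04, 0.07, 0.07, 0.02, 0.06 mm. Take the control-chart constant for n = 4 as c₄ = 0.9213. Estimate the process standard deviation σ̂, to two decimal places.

0.06

s̄ = (0.07 + 0.03 + 0.07 + 0.05 + 0.04 + 0.04 + 0.07 + 0.07 + 0.02 + 0.06) / 10 = 0.0520
σ̂ = s̄ / c₄ = 0.0520 / 0.9213 = 0.0564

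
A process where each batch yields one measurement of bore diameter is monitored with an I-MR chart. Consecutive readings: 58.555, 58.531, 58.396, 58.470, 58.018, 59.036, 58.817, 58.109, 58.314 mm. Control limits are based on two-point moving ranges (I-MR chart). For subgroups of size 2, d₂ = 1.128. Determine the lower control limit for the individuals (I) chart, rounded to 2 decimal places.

57.53

X̄ = (58.555 + 58.531 + 58.396 + 58.470 + 58.018 + 59.036 + 58.817 + 58.109 + 58.314) / 9 = 58.4718
Moving ranges: 0.024, 0.135, 0.074, 0.452, 1.018, 0.219, 0.708, 0.205; M̄R̄ = 2.8350 / 8 = 0.3544
LCL = X̄ − 3·M̄R̄/d₂ = 58.4718 − 3 × 0.3544 / 1.128 = 57.5293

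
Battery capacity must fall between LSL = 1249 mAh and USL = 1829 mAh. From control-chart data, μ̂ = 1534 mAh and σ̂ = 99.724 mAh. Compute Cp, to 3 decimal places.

0.969

Cp = (USL − LSL) / (6σ̂) = (1829 − 1249) / (6 × 99.724) = 580.0000 / 598.3440 = 0.9693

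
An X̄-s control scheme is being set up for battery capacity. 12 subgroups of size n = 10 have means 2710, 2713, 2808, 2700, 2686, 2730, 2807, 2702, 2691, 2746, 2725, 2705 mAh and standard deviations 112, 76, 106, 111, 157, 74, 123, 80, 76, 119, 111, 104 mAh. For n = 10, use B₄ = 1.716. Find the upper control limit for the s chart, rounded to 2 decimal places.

178.61

s̄ = (112 + 76 + 106 + 111 + 157 + 74 + 123 + 80 + 76 + 119 + 111 + 104) / 12 = 104.0833
UCL_s = B₄·s̄ = 1.716 × 104.0833 = 178.6070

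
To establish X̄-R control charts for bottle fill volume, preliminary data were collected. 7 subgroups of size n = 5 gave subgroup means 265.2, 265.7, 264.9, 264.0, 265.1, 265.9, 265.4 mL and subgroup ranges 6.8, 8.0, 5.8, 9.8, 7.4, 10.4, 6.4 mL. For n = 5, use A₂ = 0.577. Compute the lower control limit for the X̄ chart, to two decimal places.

X̄̄ = (265.2 + 265.7 + 264.9 + 264.0 + 265.1 + 265.9 + 265.4) / 7 = 1856.2000 / 7 = 265.1714
R̄ = (6.8 + 8.0 + 5.8 + 9.8 + 7.4 + 10.4 + 6.4) / 7 = 54.6000 / 7 = 7.8000
LCL = X̄̄ − A₂·R̄ = 265.1714 − 0.577 × 7.8000 = 260.6708

260.67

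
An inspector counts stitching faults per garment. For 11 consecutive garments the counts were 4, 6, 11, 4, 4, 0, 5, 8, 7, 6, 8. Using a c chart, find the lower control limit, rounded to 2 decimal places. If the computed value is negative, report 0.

c̄ = (4 + 6 + 11 + 4 + 4 + 0 + 5 + 8 + 7 + 6 + 8) / 11 = 63 / 11 = 5.7273
LCL = c̄ − 3√c̄ = 5.7273 − 3 × 2.3932 = -1.4522 → 0 (cannot be negative)

0.00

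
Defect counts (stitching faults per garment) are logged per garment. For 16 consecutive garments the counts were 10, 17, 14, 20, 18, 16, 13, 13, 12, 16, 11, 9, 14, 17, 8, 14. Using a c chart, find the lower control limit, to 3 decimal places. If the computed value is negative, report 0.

2.700

c̄ = (10 + 17 + 14 + 20 + 18 + 16 + 13 + 13 + 12 + 16 + 11 + 9 + 14 + 17 + 8 + 14) / 16 = 222 / 16 = 13.8750
LCL = c̄ − 3√c̄ = 13.8750 − 3 × 3.7249 = 2.7003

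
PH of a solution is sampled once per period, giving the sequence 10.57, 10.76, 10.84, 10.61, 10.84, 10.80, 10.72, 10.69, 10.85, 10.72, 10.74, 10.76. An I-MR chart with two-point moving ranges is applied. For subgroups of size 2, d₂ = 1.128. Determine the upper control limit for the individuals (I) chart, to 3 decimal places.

11.034

X̄ = (10.57 + 10.76 + 10.84 + 10.61 + 10.84 + 10.80 + 10.72 + 10.69 + 10.85 + 10.72 + 10.74 + 10.76) / 12 = 10.7417
Moving ranges: 0.19, 0.08, 0.23, 0.23, 0.04, 0.08, 0.03, 0.16, 0.13, 0.02, 0.02; M̄R̄ = 1.2100 / 11 = 0.1100
UCL = X̄ + 3·M̄R̄/d₂ = 10.7417 + 3 × 0.1100 / 1.128 = 11.0342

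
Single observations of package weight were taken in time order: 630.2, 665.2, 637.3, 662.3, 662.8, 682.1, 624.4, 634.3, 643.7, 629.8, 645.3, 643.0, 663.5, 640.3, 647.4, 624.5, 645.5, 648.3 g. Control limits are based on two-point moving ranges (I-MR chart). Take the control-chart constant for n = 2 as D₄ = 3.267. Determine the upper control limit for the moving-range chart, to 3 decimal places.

60.324

Moving ranges: 35.0, 27.9, 25.0, 0.5, 19.3, 57.7, 9.9, 9.4, 13.9, 15.5, 2.3, 20.5, 23.2, 7.1, 22.9, 21.0, 2.8; M̄R̄ = 313.9000 / 17 = 18.4647
UCL_MR = D₄·M̄R̄ = 3.267 × 18.4647 = 60.3242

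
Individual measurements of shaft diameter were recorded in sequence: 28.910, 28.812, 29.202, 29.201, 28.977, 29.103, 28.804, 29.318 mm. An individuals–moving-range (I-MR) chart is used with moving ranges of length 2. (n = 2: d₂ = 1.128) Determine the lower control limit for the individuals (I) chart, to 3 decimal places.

X̄ = (28.910 + 28.812 + 29.202 + 29.201 + 28.977 + 29.103 + 28.804 + 29.318) / 8 = 29.0409
Moving ranges: 0.098, 0.390, 0.001, 0.224, 0.126, 0.299, 0.514; M̄R̄ = 1.6520 / 7 = 0.2360
LCL = X̄ − 3·M̄R̄/d₂ = 29.0409 − 3 × 0.2360 / 1.128 = 28.4132

28.413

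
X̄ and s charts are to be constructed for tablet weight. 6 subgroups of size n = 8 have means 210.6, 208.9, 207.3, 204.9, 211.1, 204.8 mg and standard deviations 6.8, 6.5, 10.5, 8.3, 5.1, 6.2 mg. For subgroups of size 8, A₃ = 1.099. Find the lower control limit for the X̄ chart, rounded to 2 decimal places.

X̄̄ = (210.6 + 208.9 + 207.3 + 204.9 + 211.1 + 204.8) / 6 = 207.9333
s̄ = (6.8 + 6.5 + 10.5 + 8.3 + 5.1 + 6.2) / 6 = 7.2333
LCL = X̄̄ − A₃·s̄ = 207.9333 − 1.099 × 7.2333 = 199.9839

199.98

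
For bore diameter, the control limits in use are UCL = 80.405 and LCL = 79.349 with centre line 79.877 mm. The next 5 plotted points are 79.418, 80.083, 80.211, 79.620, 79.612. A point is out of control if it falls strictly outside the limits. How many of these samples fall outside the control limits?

All 5 points lie within [79.349, 80.405].

0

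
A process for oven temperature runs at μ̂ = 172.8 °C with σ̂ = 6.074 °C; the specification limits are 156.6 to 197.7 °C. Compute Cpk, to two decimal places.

Cpu = (USL − μ̂) / (3σ̂) = (197.7 − 172.8) / (3 × 6.074) = 1.3665; Cpl = (μ̂ − LSL) / (3σ̂) = (172.8 − 156.6) / (3 × 6.074) = 0.8890; Cpk = min(Cpu, Cpl) = 0.8890

0.89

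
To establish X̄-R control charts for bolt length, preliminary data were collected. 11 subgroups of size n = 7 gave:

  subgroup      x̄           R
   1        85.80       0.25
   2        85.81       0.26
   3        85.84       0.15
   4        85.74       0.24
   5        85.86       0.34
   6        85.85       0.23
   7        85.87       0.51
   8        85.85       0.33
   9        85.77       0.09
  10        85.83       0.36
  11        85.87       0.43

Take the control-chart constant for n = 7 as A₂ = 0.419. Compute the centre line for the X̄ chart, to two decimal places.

85.83

X̄̄ = (85.80 + 85.81 + 85.84 + 85.74 + 85.86 + 85.85 + 85.87 + 85.85 + 85.77 + 85.83 + 85.87) / 11 = 944.0900 / 11 = 85.8264
CL = X̄̄ = 85.8264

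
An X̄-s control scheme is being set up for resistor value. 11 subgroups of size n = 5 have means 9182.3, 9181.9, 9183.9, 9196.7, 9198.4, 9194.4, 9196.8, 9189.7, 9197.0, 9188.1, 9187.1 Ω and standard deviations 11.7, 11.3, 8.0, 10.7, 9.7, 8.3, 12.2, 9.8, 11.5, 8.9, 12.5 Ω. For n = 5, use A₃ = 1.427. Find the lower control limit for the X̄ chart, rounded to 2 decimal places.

X̄̄ = (9182.3 + 9181.9 + 9183.9 + 9196.7 + 9198.4 + 9194.4 + 9196.8 + 9189.7 + 9197.0 + 9188.1 + 9187.1) / 11 = 9190.5727
s̄ = (11.7 + 11.3 + 8.0 + 10.7 + 9.7 + 8.3 + 12.2 + 9.8 + 11.5 + 8.9 + 12.5) / 11 = 10.4182
LCL = X̄̄ − A₃·s̄ = 9190.5727 − 1.427 × 10.4182 = 9175.7060

9175.71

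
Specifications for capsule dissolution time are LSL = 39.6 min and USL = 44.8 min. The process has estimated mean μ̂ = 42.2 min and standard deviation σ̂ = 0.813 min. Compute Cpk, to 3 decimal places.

1.066

Cpu = (USL − μ̂) / (3σ̂) = (44.8 − 42.2) / (3 × 0.813) = 1.0660; Cpl = (μ̂ − LSL) / (3σ̂) = (42.2 − 39.6) / (3 × 0.813) = 1.0660; Cpk = min(Cpu, Cpl) = 1.0660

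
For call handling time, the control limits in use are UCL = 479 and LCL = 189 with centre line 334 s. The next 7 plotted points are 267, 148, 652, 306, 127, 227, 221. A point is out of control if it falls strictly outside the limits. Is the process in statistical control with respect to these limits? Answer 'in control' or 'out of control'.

Compare each point to [189, 479]: sample 2 = 148 < LCL; sample 3 = 652 > UCL; sample 5 = 127 < LCL.

out of control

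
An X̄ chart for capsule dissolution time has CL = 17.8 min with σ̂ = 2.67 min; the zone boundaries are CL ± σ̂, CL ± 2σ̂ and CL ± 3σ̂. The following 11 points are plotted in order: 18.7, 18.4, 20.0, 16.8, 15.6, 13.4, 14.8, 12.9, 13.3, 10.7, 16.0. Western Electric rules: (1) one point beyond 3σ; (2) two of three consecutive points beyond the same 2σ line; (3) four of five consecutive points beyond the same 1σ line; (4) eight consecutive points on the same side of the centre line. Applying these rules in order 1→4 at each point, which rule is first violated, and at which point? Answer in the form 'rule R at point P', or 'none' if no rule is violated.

rule 3 at point 9

Zone of each point (C = within 1σ̂, B = 1σ̂–2σ̂, A = 2σ̂–3σ̂, * = beyond 3σ̂; sign = side of CL): 1:+C, 2:+C, 3:+C, 4:-C, 5:-C, 6:-B, 7:-B, 8:-B, 9:-B, 10:-A, 11:-C
Rule 3 (four of five consecutive points beyond the same 1σ limit) is satisfied at point 9.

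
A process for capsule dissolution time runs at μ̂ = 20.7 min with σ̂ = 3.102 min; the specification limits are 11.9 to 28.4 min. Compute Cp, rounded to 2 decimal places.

Cp = (USL − LSL) / (6σ̂) = (28.4 − 11.9) / (6 × 3.102) = 16.5000 / 18.6120 = 0.8865

0.89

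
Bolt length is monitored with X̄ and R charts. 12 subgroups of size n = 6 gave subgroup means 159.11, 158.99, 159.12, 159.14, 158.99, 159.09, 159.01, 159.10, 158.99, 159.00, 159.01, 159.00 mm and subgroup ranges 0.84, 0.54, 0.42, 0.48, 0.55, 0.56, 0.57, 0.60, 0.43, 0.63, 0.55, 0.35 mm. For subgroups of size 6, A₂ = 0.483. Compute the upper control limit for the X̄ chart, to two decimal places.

X̄̄ = (159.11 + 158.99 + 159.12 + 159.14 + 158.99 + 159.09 + 159.01 + 159.10 + 158.99 + 159.00 + 159.01 + 159.00) / 12 = 1908.5500 / 12 = 159.0458
R̄ = (0.84 + 0.54 + 0.42 + 0.48 + 0.55 + 0.56 + 0.57 + 0.60 + 0.43 + 0.63 + 0.55 + 0.35) / 12 = 6.5200 / 12 = 0.5433
UCL = X̄̄ + A₂·R̄ = 159.0458 + 0.483 × 0.5433 = 159.3083

159.31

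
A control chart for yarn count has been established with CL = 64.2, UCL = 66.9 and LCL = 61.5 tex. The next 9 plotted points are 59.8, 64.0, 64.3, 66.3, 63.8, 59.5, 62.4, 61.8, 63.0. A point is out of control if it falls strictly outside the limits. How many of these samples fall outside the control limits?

Compare each point to [61.5, 66.9]: sample 1 = 59.8 < LCL; sample 6 = 59.5 < LCL.

2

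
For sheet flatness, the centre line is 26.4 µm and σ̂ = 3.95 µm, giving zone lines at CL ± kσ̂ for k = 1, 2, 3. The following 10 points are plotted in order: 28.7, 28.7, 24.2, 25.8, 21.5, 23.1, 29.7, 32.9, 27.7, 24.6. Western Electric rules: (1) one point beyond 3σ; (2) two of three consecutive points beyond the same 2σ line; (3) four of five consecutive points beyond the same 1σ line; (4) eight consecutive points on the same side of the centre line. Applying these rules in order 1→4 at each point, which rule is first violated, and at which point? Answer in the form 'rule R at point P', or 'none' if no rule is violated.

Zone of each point (C = within 1σ̂, B = 1σ̂–2σ̂, A = 2σ̂–3σ̂, * = beyond 3σ̂; sign = side of CL): 1:+C, 2:+C, 3:-C, 4:-C, 5:-B, 6:-C, 7:+C, 8:+B, 9:+C, 10:-C
No rule fires across all 10 points.

none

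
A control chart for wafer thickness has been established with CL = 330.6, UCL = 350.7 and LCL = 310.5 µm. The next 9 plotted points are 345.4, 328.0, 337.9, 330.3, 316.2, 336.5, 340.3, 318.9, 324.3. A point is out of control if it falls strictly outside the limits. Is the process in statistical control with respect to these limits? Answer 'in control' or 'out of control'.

in control

All 9 points lie within [310.5, 350.7].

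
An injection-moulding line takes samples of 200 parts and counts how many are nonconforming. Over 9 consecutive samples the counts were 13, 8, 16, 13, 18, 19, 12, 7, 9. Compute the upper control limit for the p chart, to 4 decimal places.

0.1158

p̄ = Σdᵢ / (k·n) = 115 / (9 × 200) = 0.06389
UCL = p̄ + 3·√(p̄(1−p̄)/n) = 0.06389 + 3 × √(0.06389×0.93611/200) = 0.06389 + 3 × 0.01729 = 0.11577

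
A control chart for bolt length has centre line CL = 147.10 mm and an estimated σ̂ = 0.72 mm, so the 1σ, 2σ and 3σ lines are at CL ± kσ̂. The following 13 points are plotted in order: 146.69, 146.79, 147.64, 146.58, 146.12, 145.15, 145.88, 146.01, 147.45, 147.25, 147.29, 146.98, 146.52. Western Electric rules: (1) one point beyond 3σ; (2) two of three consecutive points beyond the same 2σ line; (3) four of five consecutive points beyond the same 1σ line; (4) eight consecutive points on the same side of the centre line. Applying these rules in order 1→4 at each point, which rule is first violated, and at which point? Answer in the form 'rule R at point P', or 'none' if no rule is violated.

rule 3 at point 8

Zone of each point (C = within 1σ̂, B = 1σ̂–2σ̂, A = 2σ̂–3σ̂, * = beyond 3σ̂; sign = side of CL): 1:-C, 2:-C, 3:+C, 4:-C, 5:-B, 6:-A, 7:-B, 8:-B, 9:+C, 10:+C, 11:+C, 12:-C, 13:-C
Rule 3 (four of five consecutive points beyond the same 1σ limit) is satisfied at point 8.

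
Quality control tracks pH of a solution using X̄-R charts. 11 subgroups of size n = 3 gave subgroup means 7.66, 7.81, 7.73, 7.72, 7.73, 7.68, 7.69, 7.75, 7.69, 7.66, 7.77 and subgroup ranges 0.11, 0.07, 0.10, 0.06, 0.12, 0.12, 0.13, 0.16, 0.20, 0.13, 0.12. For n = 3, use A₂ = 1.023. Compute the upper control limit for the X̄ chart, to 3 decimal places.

X̄̄ = (7.66 + 7.81 + 7.73 + 7.72 + 7.73 + 7.68 + 7.69 + 7.75 + 7.69 + 7.66 + 7.77) / 11 = 84.8900 / 11 = 7.7173
R̄ = (0.11 + 0.07 + 0.10 + 0.06 + 0.12 + 0.12 + 0.13 + 0.16 + 0.20 + 0.13 + 0.12) / 11 = 1.3200 / 11 = 0.1200
UCL = X̄̄ + A₂·R̄ = 7.7173 + 1.023 × 0.1200 = 7.8400

7.840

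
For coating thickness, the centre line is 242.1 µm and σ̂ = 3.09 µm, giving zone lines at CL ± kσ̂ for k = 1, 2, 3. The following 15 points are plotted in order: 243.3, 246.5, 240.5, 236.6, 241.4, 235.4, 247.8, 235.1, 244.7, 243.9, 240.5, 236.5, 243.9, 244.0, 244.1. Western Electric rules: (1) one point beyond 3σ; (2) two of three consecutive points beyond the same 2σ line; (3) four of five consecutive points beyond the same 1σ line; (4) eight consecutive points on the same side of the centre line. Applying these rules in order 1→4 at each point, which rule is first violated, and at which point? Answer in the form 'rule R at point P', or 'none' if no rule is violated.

rule 2 at point 8

Zone of each point (C = within 1σ̂, B = 1σ̂–2σ̂, A = 2σ̂–3σ̂, * = beyond 3σ̂; sign = side of CL): 1:+C, 2:+B, 3:-C, 4:-B, 5:-C, 6:-A, 7:+B, 8:-A, 9:+C, 10:+C, 11:-C, 12:-B, 13:+C, 14:+C, 15:+C
Rule 2 (two of three consecutive points beyond the same 2σ limit) is satisfied at point 8.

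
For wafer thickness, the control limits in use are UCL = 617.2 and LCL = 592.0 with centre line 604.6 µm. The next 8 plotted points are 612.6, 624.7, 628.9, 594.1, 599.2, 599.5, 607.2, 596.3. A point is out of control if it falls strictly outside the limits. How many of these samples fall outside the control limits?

2

Compare each point to [592.0, 617.2]: sample 2 = 624.7 > UCL; sample 3 = 628.9 > UCL.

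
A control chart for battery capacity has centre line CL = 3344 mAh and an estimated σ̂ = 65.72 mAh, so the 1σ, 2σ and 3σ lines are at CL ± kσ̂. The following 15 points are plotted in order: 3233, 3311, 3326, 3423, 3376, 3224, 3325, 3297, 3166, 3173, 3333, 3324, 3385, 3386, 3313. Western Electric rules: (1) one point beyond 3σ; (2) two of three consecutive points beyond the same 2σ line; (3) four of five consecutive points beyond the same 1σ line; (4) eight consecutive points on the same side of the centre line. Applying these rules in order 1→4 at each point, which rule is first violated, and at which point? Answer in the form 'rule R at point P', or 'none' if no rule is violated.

rule 2 at point 10

Zone of each point (C = within 1σ̂, B = 1σ̂–2σ̂, A = 2σ̂–3σ̂, * = beyond 3σ̂; sign = side of CL): 1:-B, 2:-C, 3:-C, 4:+B, 5:+C, 6:-B, 7:-C, 8:-C, 9:-A, 10:-A, 11:-C, 12:-C, 13:+C, 14:+C, 15:-C
Rule 2 (two of three consecutive points beyond the same 2σ limit) is satisfied at point 10.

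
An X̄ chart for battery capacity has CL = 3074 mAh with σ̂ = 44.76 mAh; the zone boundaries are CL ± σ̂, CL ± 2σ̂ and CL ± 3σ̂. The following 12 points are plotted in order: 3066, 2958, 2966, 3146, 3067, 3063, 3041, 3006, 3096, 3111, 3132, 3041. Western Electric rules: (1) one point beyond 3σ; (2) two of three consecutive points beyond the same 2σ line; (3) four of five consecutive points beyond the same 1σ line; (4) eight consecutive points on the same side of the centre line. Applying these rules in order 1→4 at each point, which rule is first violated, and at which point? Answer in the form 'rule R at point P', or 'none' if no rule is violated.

rule 2 at point 3

Zone of each point (C = within 1σ̂, B = 1σ̂–2σ̂, A = 2σ̂–3σ̂, * = beyond 3σ̂; sign = side of CL): 1:-C, 2:-A, 3:-A, 4:+B, 5:-C, 6:-C, 7:-C, 8:-B, 9:+C, 10:+C, 11:+B, 12:-C
Rule 2 (two of three consecutive points beyond the same 2σ limit) is satisfied at point 3.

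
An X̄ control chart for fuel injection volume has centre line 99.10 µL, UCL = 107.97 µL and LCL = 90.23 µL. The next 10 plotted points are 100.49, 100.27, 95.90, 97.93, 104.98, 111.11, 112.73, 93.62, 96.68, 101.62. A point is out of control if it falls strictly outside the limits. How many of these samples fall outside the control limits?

Compare each point to [90.23, 107.97]: sample 6 = 111.11 > UCL; sample 7 = 112.73 > UCL.

2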